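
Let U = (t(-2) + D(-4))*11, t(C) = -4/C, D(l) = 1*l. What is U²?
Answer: 484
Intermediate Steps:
D(l) = l
U = -22 (U = (-4/(-2) - 4)*11 = (-4*(-½) - 4)*11 = (2 - 4)*11 = -2*11 = -22)
U² = (-22)² = 484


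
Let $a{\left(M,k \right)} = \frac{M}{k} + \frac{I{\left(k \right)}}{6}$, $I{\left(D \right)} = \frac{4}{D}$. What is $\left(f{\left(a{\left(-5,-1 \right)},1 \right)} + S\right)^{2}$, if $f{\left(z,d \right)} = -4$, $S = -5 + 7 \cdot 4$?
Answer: $361$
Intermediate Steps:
$S = 23$ ($S = -5 + 28 = 23$)
$a{\left(M,k \right)} = \frac{2}{3 k} + \frac{M}{k}$ ($a{\left(M,k \right)} = \frac{M}{k} + \frac{4 \frac{1}{k}}{6} = \frac{M}{k} + \frac{4}{k} \frac{1}{6} = \frac{M}{k} + \frac{2}{3 k} = \frac{2}{3 k} + \frac{M}{k}$)
$\left(f{\left(a{\left(-5,-1 \right)},1 \right)} + S\right)^{2} = \left(-4 + 23\right)^{2} = 19^{2} = 361$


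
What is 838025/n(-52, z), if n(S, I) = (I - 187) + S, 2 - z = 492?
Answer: -838025/729 ≈ -1149.6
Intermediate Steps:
z = -490 (z = 2 - 1*492 = 2 - 492 = -490)
n(S, I) = -187 + I + S (n(S, I) = (-187 + I) + S = -187 + I + S)
838025/n(-52, z) = 838025/(-187 - 490 - 52) = 838025/(-729) = 838025*(-1/729) = -838025/729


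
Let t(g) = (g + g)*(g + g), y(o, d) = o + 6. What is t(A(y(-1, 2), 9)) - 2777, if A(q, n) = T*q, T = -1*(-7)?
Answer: 2123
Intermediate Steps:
y(o, d) = 6 + o
T = 7
A(q, n) = 7*q
t(g) = 4*g**2 (t(g) = (2*g)*(2*g) = 4*g**2)
t(A(y(-1, 2), 9)) - 2777 = 4*(7*(6 - 1))**2 - 2777 = 4*(7*5)**2 - 2777 = 4*35**2 - 2777 = 4*1225 - 2777 = 4900 - 2777 = 2123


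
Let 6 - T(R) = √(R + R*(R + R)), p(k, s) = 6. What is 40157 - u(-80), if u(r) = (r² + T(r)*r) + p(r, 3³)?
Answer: 34231 - 320*√795 ≈ 25208.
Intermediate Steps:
T(R) = 6 - √(R + 2*R²) (T(R) = 6 - √(R + R*(R + R)) = 6 - √(R + R*(2*R)) = 6 - √(R + 2*R²))
u(r) = 6 + r² + r*(6 - √(r*(1 + 2*r))) (u(r) = (r² + (6 - √(r*(1 + 2*r)))*r) + 6 = (r² + r*(6 - √(r*(1 + 2*r)))) + 6 = 6 + r² + r*(6 - √(r*(1 + 2*r))))
40157 - u(-80) = 40157 - (6 + (-80)² - 1*(-80)*(-6 + √(-80*(1 + 2*(-80))))) = 40157 - (6 + 6400 - 1*(-80)*(-6 + √(-80*(1 - 160)))) = 40157 - (6 + 6400 - 1*(-80)*(-6 + √(-80*(-159)))) = 40157 - (6 + 6400 - 1*(-80)*(-6 + √12720)) = 40157 - (6 + 6400 - 1*(-80)*(-6 + 4*√795)) = 40157 - (6 + 6400 + (-480 + 320*√795)) = 40157 - (5926 + 320*√795) = 40157 + (-5926 - 320*√795) = 34231 - 320*√795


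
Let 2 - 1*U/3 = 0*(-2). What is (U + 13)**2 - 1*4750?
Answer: -4389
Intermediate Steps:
U = 6 (U = 6 - 0*(-2) = 6 - 3*0 = 6 + 0 = 6)
(U + 13)**2 - 1*4750 = (6 + 13)**2 - 1*4750 = 19**2 - 4750 = 361 - 4750 = -4389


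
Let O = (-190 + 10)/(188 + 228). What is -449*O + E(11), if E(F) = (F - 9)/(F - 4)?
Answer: 141643/728 ≈ 194.56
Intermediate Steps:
E(F) = (-9 + F)/(-4 + F)
O = -45/104 (O = -180/416 = -180*1/416 = -45/104 ≈ -0.43269)
-449*O + E(11) = -449*(-45/104) + (-9 + 11)/(-4 + 11) = 20205/104 + 2/7 = 141643/728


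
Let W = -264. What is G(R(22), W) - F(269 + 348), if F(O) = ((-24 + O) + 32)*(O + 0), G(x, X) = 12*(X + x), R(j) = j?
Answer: -388529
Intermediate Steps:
G(x, X) = 12*X + 12*x
F(O) = O*(8 + O) (F(O) = (8 + O)*O = O*(8 + O))
G(R(22), W) - F(269 + 348) = (12*(-264) + 12*22) - (269 + 348)*(8 + (269 + 348)) = (-3168 + 264) - 617*(8 + 617) = -2904 - 617*625 = -2904 - 1*385625 = -2904 - 385625 = -388529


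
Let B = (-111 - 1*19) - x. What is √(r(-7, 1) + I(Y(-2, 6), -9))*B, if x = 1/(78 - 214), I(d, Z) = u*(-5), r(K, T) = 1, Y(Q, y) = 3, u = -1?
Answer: -17679*√6/136 ≈ -318.42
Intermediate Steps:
I(d, Z) = 5 (I(d, Z) = -1*(-5) = 5)
x = -1/136 (x = 1/(-136) = -1/136 ≈ -0.0073529)
B = -17679/136 (B = (-111 - 1*19) - 1*(-1/136) = (-111 - 19) + 1/136 = -130 + 1/136 = -17679/136 ≈ -129.99)
√(r(-7, 1) + I(Y(-2, 6), -9))*B = √(1 + 5)*(-17679/136) = √6*(-17679/136) = -17679*√6/136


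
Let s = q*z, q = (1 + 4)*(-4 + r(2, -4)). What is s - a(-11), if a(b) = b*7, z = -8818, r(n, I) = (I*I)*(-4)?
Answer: 2998197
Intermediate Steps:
r(n, I) = -4*I² (r(n, I) = I²*(-4) = -4*I²)
q = -340 (q = (1 + 4)*(-4 - 4*(-4)²) = 5*(-4 - 4*16) = 5*(-4 - 64) = 5*(-68) = -340)
s = 2998120 (s = -340*(-8818) = 2998120)
a(b) = 7*b
s - a(-11) = 2998120 - 7*(-11) = 2998120 - 1*(-77) = 2998120 + 77 = 2998197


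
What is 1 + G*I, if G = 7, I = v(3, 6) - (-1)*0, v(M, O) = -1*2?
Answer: -13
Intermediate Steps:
v(M, O) = -2
I = -2 (I = -2 - (-1)*0 = -2 - 1*0 = -2 + 0 = -2)
1 + G*I = 1 + 7*(-2) = 1 - 14 = -13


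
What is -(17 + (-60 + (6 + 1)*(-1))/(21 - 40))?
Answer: -390/19 ≈ -20.526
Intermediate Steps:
-(17 + (-60 + (6 + 1)*(-1))/(21 - 40)) = -(17 + (-60 + 7*(-1))/(-19)) = -(17 + (-60 - 7)*(-1/19)) = -(17 - 67*(-1/19)) = -(17 + 67/19) = -1*390/19 = -390/19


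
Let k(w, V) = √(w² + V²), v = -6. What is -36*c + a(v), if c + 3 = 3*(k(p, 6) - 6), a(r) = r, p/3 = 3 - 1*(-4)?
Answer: 750 - 324*√53 ≈ -1608.8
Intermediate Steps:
p = 21 (p = 3*(3 - 1*(-4)) = 3*(3 + 4) = 3*7 = 21)
k(w, V) = √(V² + w²)
c = -21 + 9*√53 (c = -3 + 3*(√(6² + 21²) - 6) = -3 + 3*(√(36 + 441) - 6) = -3 + 3*(√477 - 6) = -3 + 3*(3*√53 - 6) = -3 + 3*(-6 + 3*√53) = -3 + (-18 + 9*√53) = -21 + 9*√53 ≈ 44.521)
-36*c + a(v) = -36*(-21 + 9*√53) - 6 = (756 - 324*√53) - 6 = 750 - 324*√53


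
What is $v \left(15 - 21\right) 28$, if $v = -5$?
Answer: $840$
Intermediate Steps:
$v \left(15 - 21\right) 28 = - 5 \left(15 - 21\right) 28 = \left(-5\right) \left(-6\right) 28 = 30 \cdot 28 = 840$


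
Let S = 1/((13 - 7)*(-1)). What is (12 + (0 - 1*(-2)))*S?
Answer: -7/3 ≈ -2.3333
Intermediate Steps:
S = -⅙ (S = -1/6 = (⅙)*(-1) = -⅙ ≈ -0.16667)
(12 + (0 - 1*(-2)))*S = (12 + (0 - 1*(-2)))*(-⅙) = (12 + (0 + 2))*(-⅙) = (12 + 2)*(-⅙) = 14*(-⅙) = -7/3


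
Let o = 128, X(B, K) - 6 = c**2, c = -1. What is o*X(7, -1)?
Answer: 896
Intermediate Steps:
X(B, K) = 7 (X(B, K) = 6 + (-1)**2 = 6 + 1 = 7)
o*X(7, -1) = 128*7 = 896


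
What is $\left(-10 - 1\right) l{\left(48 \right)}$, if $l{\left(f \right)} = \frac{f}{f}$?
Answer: $-11$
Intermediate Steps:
$l{\left(f \right)} = 1$
$\left(-10 - 1\right) l{\left(48 \right)} = \left(-10 - 1\right) 1 = \left(-11\right) 1 = -11$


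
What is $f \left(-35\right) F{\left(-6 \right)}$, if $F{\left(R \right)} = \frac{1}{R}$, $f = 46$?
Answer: $\frac{805}{3} \approx 268.33$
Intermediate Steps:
$f \left(-35\right) F{\left(-6 \right)} = \frac{46 \left(-35\right)}{-6} = \left(-1610\right) \left(- \frac{1}{6}\right) = \frac{805}{3}$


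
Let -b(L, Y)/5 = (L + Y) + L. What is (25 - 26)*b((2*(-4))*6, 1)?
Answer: -475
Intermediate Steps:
b(L, Y) = -10*L - 5*Y (b(L, Y) = -5*((L + Y) + L) = -5*(Y + 2*L) = -10*L - 5*Y)
(25 - 26)*b((2*(-4))*6, 1) = (25 - 26)*(-10*2*(-4)*6 - 5*1) = -(-(-80)*6 - 5) = -(-10*(-48) - 5) = -(480 - 5) = -1*475 = -475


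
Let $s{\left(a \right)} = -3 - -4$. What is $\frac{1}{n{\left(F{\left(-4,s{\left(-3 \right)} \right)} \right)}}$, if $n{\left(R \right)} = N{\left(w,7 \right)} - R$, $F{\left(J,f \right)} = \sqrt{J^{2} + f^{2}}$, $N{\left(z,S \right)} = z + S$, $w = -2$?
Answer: $\frac{5}{8} + \frac{\sqrt{17}}{8} \approx 1.1404$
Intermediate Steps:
$N{\left(z,S \right)} = S + z$
$s{\left(a \right)} = 1$ ($s{\left(a \right)} = -3 + 4 = 1$)
$n{\left(R \right)} = 5 - R$ ($n{\left(R \right)} = \left(7 - 2\right) - R = 5 - R$)
$\frac{1}{n{\left(F{\left(-4,s{\left(-3 \right)} \right)} \right)}} = \frac{1}{5 - \sqrt{\left(-4\right)^{2} + 1^{2}}} = \frac{1}{5 - \sqrt{16 + 1}} = \frac{1}{5 - \sqrt{17}}$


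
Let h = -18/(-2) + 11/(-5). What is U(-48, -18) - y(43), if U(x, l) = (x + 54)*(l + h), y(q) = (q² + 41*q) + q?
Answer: -18611/5 ≈ -3722.2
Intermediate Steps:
y(q) = q² + 42*q
h = 34/5 (h = -18*(-½) + 11*(-⅕) = 9 - 11/5 = 34/5 ≈ 6.8000)
U(x, l) = (54 + x)*(34/5 + l) (U(x, l) = (x + 54)*(l + 34/5) = (54 + x)*(34/5 + l))
U(-48, -18) - y(43) = (1836/5 + 54*(-18) + (34/5)*(-48) - 18*(-48)) - 43*(42 + 43) = (1836/5 - 972 - 1632/5 + 864) - 43*85 = -336/5 - 1*3655 = -336/5 - 3655 = -18611/5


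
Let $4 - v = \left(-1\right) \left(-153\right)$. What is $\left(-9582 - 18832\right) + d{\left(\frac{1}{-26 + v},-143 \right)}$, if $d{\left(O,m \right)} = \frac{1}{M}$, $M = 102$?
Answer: $- \frac{2898227}{102} \approx -28414.0$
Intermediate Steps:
$v = -149$ ($v = 4 - \left(-1\right) \left(-153\right) = 4 - 153 = -149$)
$d{\left(O,m \right)} = \frac{1}{102}$
$\left(-9582 - 18832\right) + d{\left(\frac{1}{-26 + v},-143 \right)} = \left(-9582 - 18832\right) + \frac{1}{102} = -28414 + \frac{1}{102} = - \frac{2898227}{102}$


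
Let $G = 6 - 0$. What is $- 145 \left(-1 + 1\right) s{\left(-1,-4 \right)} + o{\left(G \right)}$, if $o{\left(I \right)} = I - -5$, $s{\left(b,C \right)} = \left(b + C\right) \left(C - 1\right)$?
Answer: $11$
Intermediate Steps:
$s{\left(b,C \right)} = \left(-1 + C\right) \left(C + b\right)$ ($s{\left(b,C \right)} = \left(C + b\right) \left(-1 + C\right) = \left(-1 + C\right) \left(C + b\right)$)
$G = 6$ ($G = 6 + 0 = 6$)
$o{\left(I \right)} = 5 + I$ ($o{\left(I \right)} = I + 5 = 5 + I$)
$- 145 \left(-1 + 1\right) s{\left(-1,-4 \right)} + o{\left(G \right)} = - 145 \left(-1 + 1\right) \left(\left(-4\right)^{2} - -4 - -1 - -4\right) + \left(5 + 6\right) = - 145 \cdot 0 \left(16 + 4 + 1 + 4\right) + 11 = - 145 \cdot 0 \cdot 25 + 11 = \left(-145\right) 0 + 11 = 0 + 11 = 11$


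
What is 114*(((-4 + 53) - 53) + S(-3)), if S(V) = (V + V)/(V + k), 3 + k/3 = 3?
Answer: -228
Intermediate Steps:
k = 0 (k = -9 + 3*3 = -9 + 9 = 0)
S(V) = 2 (S(V) = (V + V)/(V + 0) = (2*V)/V = 2)
114*(((-4 + 53) - 53) + S(-3)) = 114*(((-4 + 53) - 53) + 2) = 114*((49 - 53) + 2) = 114*(-4 + 2) = 114*(-2) = -228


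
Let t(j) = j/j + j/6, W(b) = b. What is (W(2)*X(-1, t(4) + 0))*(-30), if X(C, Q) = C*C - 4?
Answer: 180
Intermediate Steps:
t(j) = 1 + j/6 (t(j) = 1 + j*(1/6) = 1 + j/6)
X(C, Q) = -4 + C**2 (X(C, Q) = C**2 - 4 = -4 + C**2)
(W(2)*X(-1, t(4) + 0))*(-30) = (2*(-4 + (-1)**2))*(-30) = (2*(-4 + 1))*(-30) = (2*(-3))*(-30) = -6*(-30) = 180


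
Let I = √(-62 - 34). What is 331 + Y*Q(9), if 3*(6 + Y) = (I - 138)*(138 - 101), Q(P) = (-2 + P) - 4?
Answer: -4793 + 148*I*√6 ≈ -4793.0 + 362.52*I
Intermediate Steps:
I = 4*I*√6 (I = √(-96) = 4*I*√6 ≈ 9.798*I)
Q(P) = -6 + P
Y = -1708 + 148*I*√6/3 (Y = -6 + ((4*I*√6 - 138)*(138 - 101))/3 = -6 + ((-138 + 4*I*√6)*37)/3 = -6 + (-5106 + 148*I*√6)/3 = -6 + (-1702 + 148*I*√6/3) = -1708 + 148*I*√6/3 ≈ -1708.0 + 120.84*I)
331 + Y*Q(9) = 331 + (-1708 + 148*I*√6/3)*(-6 + 9) = 331 + (-1708 + 148*I*√6/3)*3 = 331 + (-5124 + 148*I*√6) = -4793 + 148*I*√6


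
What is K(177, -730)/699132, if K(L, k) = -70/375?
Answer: -1/3745350 ≈ -2.6700e-7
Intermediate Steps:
K(L, k) = -14/75 (K(L, k) = -70*1/375 = -14/75)
K(177, -730)/699132 = -14/75/699132 = -14/75*1/699132 = -1/3745350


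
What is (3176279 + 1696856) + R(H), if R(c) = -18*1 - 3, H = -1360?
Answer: 4873114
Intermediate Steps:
R(c) = -21 (R(c) = -18 - 3 = -21)
(3176279 + 1696856) + R(H) = (3176279 + 1696856) - 21 = 4873135 - 21 = 4873114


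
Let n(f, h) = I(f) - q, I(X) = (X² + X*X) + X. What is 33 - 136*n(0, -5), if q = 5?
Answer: 713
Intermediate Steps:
I(X) = X + 2*X² (I(X) = (X² + X²) + X = 2*X² + X = X + 2*X²)
n(f, h) = -5 + f*(1 + 2*f) (n(f, h) = f*(1 + 2*f) - 1*5 = f*(1 + 2*f) - 5 = -5 + f*(1 + 2*f))
33 - 136*n(0, -5) = 33 - 136*(-5 + 0*(1 + 2*0)) = 33 - 136*(-5 + 0*(1 + 0)) = 33 - 136*(-5 + 0*1) = 33 - 136*(-5 + 0) = 33 - 136*(-5) = 33 + 680 = 713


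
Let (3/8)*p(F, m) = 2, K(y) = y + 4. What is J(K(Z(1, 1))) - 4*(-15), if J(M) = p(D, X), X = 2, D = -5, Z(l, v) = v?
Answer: 196/3 ≈ 65.333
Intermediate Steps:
K(y) = 4 + y
p(F, m) = 16/3 (p(F, m) = (8/3)*2 = 16/3)
J(M) = 16/3
J(K(Z(1, 1))) - 4*(-15) = 16/3 - 4*(-15) = 16/3 + 60 = 196/3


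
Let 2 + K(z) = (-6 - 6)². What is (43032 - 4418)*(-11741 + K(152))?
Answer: -447883786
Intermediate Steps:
K(z) = 142 (K(z) = -2 + (-6 - 6)² = -2 + (-12)² = -2 + 144 = 142)
(43032 - 4418)*(-11741 + K(152)) = (43032 - 4418)*(-11741 + 142) = 38614*(-11599) = -447883786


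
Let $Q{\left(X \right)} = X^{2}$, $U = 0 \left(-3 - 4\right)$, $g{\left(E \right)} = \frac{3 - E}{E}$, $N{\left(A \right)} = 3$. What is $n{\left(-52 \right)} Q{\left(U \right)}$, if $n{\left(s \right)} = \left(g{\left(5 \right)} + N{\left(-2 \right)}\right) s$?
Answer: $0$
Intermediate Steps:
$g{\left(E \right)} = \frac{3 - E}{E}$
$U = 0$ ($U = 0 \left(-7\right) = 0$)
$n{\left(s \right)} = \frac{13 s}{5}$ ($n{\left(s \right)} = \left(\frac{3 - 5}{5} + 3\right) s = \left(\frac{1}{5} \left(-2\right) + 3\right) s = \left(- \frac{2}{5} + 3\right) s = \frac{13 s}{5}$)
$n{\left(-52 \right)} Q{\left(U \right)} = \frac{13}{5} \left(-52\right) 0^{2} = \left(- \frac{676}{5}\right) 0 = 0$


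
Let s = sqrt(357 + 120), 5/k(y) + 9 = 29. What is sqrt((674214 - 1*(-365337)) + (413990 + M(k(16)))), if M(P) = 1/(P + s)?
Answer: sqrt(1453545 + 17442492*sqrt(53))/sqrt(1 + 12*sqrt(53)) ≈ 1205.6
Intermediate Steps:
k(y) = 1/4 (k(y) = 5/(-9 + 29) = 5/20 = 5*(1/20) = 1/4)
s = 3*sqrt(53) (s = sqrt(477) = 3*sqrt(53) ≈ 21.840)
M(P) = 1/(P + 3*sqrt(53))
sqrt((674214 - 1*(-365337)) + (413990 + M(k(16)))) = sqrt((674214 - 1*(-365337)) + (413990 + 1/(1/4 + 3*sqrt(53)))) = sqrt((674214 + 365337) + (413990 + 1/(1/4 + 3*sqrt(53)))) = sqrt(1039551 + (413990 + 1/(1/4 + 3*sqrt(53)))) = sqrt(1453541 + 1/(1/4 + 3*sqrt(53)))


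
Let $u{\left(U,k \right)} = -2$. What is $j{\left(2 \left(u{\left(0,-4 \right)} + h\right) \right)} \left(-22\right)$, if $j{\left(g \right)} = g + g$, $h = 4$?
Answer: $-176$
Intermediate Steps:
$j{\left(g \right)} = 2 g$
$j{\left(2 \left(u{\left(0,-4 \right)} + h\right) \right)} \left(-22\right) = 2 \cdot 2 \left(-2 + 4\right) \left(-22\right) = 2 \cdot 2 \cdot 2 \left(-22\right) = 2 \cdot 4 \left(-22\right) = 8 \left(-22\right) = -176$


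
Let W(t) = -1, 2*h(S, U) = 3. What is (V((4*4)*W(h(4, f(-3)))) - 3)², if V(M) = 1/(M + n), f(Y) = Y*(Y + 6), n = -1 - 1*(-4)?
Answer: 1600/169 ≈ 9.4675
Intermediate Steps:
n = 3 (n = -1 + 4 = 3)
f(Y) = Y*(6 + Y)
h(S, U) = 3/2 (h(S, U) = (½)*3 = 3/2)
V(M) = 1/(3 + M) (V(M) = 1/(M + 3) = 1/(3 + M))
(V((4*4)*W(h(4, f(-3)))) - 3)² = (1/(3 + (4*4)*(-1)) - 3)² = (1/(3 + 16*(-1)) - 3)² = (1/(3 - 16) - 3)² = (1/(-13) - 3)² = (-1/13 - 3)² = (-40/13)² = 1600/169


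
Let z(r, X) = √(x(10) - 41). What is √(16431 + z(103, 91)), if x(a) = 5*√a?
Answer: √(16431 + I*√(41 - 5*√10)) ≈ 128.18 + 0.02*I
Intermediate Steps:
z(r, X) = √(-41 + 5*√10) (z(r, X) = √(5*√10 - 41) = √(-41 + 5*√10))
√(16431 + z(103, 91)) = √(16431 + √(-41 + 5*√10))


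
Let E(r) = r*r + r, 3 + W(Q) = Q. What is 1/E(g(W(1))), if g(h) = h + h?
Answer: 1/12 ≈ 0.083333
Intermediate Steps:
W(Q) = -3 + Q
g(h) = 2*h
E(r) = r + r² (E(r) = r² + r = r + r²)
1/E(g(W(1))) = 1/((2*(-3 + 1))*(1 + 2*(-3 + 1))) = 1/((2*(-2))*(1 + 2*(-2))) = 1/(-4*(1 - 4)) = 1/(-4*(-3)) = 1/12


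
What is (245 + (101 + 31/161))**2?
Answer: 3106613169/25921 ≈ 1.1985e+5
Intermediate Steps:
(245 + (101 + 31/161))**2 = (245 + 16292/161)**2 = (55737/161)**2 = 3106613169/25921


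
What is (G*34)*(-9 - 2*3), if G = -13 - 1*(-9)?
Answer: 2040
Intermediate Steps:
G = -4 (G = -13 + 9 = -4)
(G*34)*(-9 - 2*3) = (-4*34)*(-9 - 2*3) = -136*(-9 - 1*6) = -136*(-9 - 6) = -136*(-15) = 2040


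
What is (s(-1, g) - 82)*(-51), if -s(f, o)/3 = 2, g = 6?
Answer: 4488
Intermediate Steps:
s(f, o) = -6 (s(f, o) = -3*2 = -6)
(s(-1, g) - 82)*(-51) = (-6 - 82)*(-51) = -88*(-51) = 4488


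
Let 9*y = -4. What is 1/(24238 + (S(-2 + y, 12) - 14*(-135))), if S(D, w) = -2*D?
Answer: 9/235196 ≈ 3.8266e-5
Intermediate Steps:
y = -4/9 (y = (⅑)*(-4) = -4/9 ≈ -0.44444)
1/(24238 + (S(-2 + y, 12) - 14*(-135))) = 1/(24238 + (-2*(-2 - 4/9) - 14*(-135))) = 1/(24238 + (-2*(-22/9) + 1890)) = 1/(24238 + (44/9 + 1890)) = 1/(24238 + 17054/9) = 1/(235196/9) = 9/235196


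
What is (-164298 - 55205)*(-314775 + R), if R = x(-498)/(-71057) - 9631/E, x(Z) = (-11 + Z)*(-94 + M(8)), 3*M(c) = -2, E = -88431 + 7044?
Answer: 399579660205319643446/5783116059 ≈ 6.9094e+10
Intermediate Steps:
E = -81387
M(c) = -2/3 (M(c) = (1/3)*(-2) = -2/3)
x(Z) = 3124/3 - 284*Z/3 (x(Z) = (-11 + Z)*(-94 - 2/3) = (-11 + Z)*(-284/3) = 3124/3 - 284*Z/3)
R = -3237309757/5783116059 (R = (3124/3 - 284/3*(-498))/(-71057) - 9631/(-81387) = (3124/3 + 47144)*(-1/71057) - 9631*(-1/81387) = (144556/3)*(-1/71057) + 9631/81387 = -144556/213171 + 9631/81387 = -3237309757/5783116059 ≈ -0.55979)
(-164298 - 55205)*(-314775 + R) = (-164298 - 55205)*(-314775 - 3237309757/5783116059) = -219503*(-1820383594781482/5783116059) = 399579660205319643446/5783116059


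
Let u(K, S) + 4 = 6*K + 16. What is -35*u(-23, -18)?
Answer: 4410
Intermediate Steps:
u(K, S) = 12 + 6*K (u(K, S) = -4 + (6*K + 16) = -4 + (16 + 6*K) = 12 + 6*K)
-35*u(-23, -18) = -35*(12 + 6*(-23)) = -35*(12 - 138) = -35*(-126) = 4410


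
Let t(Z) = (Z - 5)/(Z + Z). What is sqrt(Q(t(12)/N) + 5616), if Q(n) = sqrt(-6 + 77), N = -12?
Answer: sqrt(5616 + sqrt(71)) ≈ 74.996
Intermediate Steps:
t(Z) = (-5 + Z)/(2*Z) (t(Z) = (-5 + Z)/((2*Z)) = (-5 + Z)*(1/(2*Z)) = (-5 + Z)/(2*Z))
Q(n) = sqrt(71)
sqrt(Q(t(12)/N) + 5616) = sqrt(sqrt(71) + 5616) = sqrt(5616 + sqrt(71))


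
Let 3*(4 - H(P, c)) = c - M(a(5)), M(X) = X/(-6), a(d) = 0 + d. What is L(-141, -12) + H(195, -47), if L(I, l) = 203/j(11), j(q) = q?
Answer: 7493/198 ≈ 37.843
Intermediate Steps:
a(d) = d
M(X) = -X/6 (M(X) = X*(-⅙) = -X/6)
L(I, l) = 203/11
H(P, c) = 67/18 - c/3 (H(P, c) = 4 - (c - (-1)*5/6)/3 = 4 - (c - 1*(-⅚))/3 = 4 - (c + ⅚)/3 = 4 - (⅚ + c)/3 = 4 + (-5/18 - c/3) = 67/18 - c/3)
L(-141, -12) + H(195, -47) = 203/11 + (67/18 - ⅓*(-47)) = 203/11 + (67/18 + 47/3) = 203/11 + 349/18 = 7493/198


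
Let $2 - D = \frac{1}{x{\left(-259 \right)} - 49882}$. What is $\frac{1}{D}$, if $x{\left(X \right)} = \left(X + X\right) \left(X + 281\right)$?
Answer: $\frac{61278}{122557} \approx 0.5$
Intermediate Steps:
$x{\left(X \right)} = 2 X \left(281 + X\right)$
$D = \frac{122557}{61278}$ ($D = 2 - \frac{1}{2 \left(-259\right) \left(281 - 259\right) - 49882} = 2 - \frac{1}{2 \left(-259\right) 22 - 49882} = 2 - \frac{1}{-11396 - 49882} = 2 - \frac{1}{-61278} = 2 - - \frac{1}{61278} = 2 + \frac{1}{61278} = \frac{122557}{61278} \approx 2.0$)
$\frac{1}{D} = \frac{1}{\frac{122557}{61278}} = \frac{61278}{122557}$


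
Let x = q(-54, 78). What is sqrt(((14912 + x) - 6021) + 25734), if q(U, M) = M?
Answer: sqrt(34703) ≈ 186.29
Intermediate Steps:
x = 78
sqrt(((14912 + x) - 6021) + 25734) = sqrt(((14912 + 78) - 6021) + 25734) = sqrt((14990 - 6021) + 25734) = sqrt(8969 + 25734) = sqrt(34703)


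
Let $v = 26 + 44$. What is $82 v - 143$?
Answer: $5597$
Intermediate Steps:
$v = 70$
$82 v - 143 = 82 \cdot 70 - 143 = 5740 - 143 = 5597$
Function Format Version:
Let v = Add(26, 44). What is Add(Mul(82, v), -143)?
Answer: 5597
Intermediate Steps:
v = 70
Add(Mul(82, v), -143) = Add(Mul(82, 70), -143) = Add(5740, -143) = 5597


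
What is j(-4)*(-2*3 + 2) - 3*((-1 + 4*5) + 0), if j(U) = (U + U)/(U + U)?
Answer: -61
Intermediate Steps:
j(U) = 1 (j(U) = (2*U)/((2*U)) = (2*U)*(1/(2*U)) = 1)
j(-4)*(-2*3 + 2) - 3*((-1 + 4*5) + 0) = 1*(-2*3 + 2) - 3*((-1 + 4*5) + 0) = 1*(-6 + 2) - 3*((-1 + 20) + 0) = 1*(-4) - 3*(19 + 0) = -4 - 3*19 = -4 - 57 = -61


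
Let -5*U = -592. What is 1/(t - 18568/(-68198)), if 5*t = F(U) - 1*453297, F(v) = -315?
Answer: -170495/15467669168 ≈ -1.1023e-5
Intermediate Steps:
U = 592/5 (U = -1/5*(-592) = 592/5 ≈ 118.40)
t = -453612/5 (t = (-315 - 1*453297)/5 = (-315 - 453297)/5 = (1/5)*(-453612) = -453612/5 ≈ -90722.)
1/(t - 18568/(-68198)) = 1/(-453612/5 - 18568/(-68198)) = 1/(-453612/5 - 18568*(-1/68198)) = 1/(-453612/5 + 9284/34099) = 1/(-15467669168/170495) = -170495/15467669168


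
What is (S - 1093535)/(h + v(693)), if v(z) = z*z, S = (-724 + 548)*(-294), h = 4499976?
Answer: -1041791/4980225 ≈ -0.20919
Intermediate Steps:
S = 51744 (S = -176*(-294) = 51744)
v(z) = z²
(S - 1093535)/(h + v(693)) = (51744 - 1093535)/(4499976 + 693²) = -1041791/(4499976 + 480249) = -1041791/4980225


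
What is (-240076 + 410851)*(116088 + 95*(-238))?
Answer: 15963705450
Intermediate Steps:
(-240076 + 410851)*(116088 + 95*(-238)) = 170775*(116088 - 22610) = 170775*93478 = 15963705450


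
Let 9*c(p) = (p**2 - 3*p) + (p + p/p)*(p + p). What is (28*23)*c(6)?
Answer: 21896/3 ≈ 7298.7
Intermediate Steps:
c(p) = -p/3 + p**2/9 + 2*p*(1 + p)/9 (c(p) = ((p**2 - 3*p) + (p + p/p)*(p + p))/9 = ((p**2 - 3*p) + (p + 1)*(2*p))/9 = ((p**2 - 3*p) + (1 + p)*(2*p))/9 = ((p**2 - 3*p) + 2*p*(1 + p))/9 = (p**2 - 3*p + 2*p*(1 + p))/9 = -p/3 + p**2/9 + 2*p*(1 + p)/9)
(28*23)*c(6) = (28*23)*((1/9)*6*(-1 + 3*6)) = 644*((1/9)*6*(-1 + 18)) = 644*((1/9)*6*17) = 644*(34/3) = 21896/3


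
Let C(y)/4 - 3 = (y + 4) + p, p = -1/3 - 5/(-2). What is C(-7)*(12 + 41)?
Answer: 1378/3 ≈ 459.33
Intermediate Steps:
p = 13/6 (p = -1*⅓ - 5*(-½) = -⅓ + 5/2 = 13/6 ≈ 2.1667)
C(y) = 110/3 + 4*y (C(y) = 12 + 4*((y + 4) + 13/6) = 12 + 4*((4 + y) + 13/6) = 12 + 4*(37/6 + y) = 12 + (74/3 + 4*y) = 110/3 + 4*y)
C(-7)*(12 + 41) = (110/3 + 4*(-7))*(12 + 41) = (110/3 - 28)*53 = (26/3)*53 = 1378/3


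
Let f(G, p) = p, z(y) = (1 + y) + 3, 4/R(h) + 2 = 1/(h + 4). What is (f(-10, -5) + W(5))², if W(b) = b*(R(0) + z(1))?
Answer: 3600/49 ≈ 73.469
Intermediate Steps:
R(h) = 4/(-2 + 1/(4 + h)) (R(h) = 4/(-2 + 1/(h + 4)) = 4/(-2 + 1/(4 + h)))
z(y) = 4 + y
W(b) = 19*b/7 (W(b) = b*(4*(-4 - 1*0)/(7 + 2*0) + (4 + 1)) = b*(4*(-4 + 0)/(7 + 0) + 5) = b*(4*(-4)/7 + 5) = b*(4*(⅐)*(-4) + 5) = b*(-16/7 + 5) = b*(19/7) = 19*b/7)
(f(-10, -5) + W(5))² = (-5 + (19/7)*5)² = (-5 + 95/7)² = (60/7)² = 3600/49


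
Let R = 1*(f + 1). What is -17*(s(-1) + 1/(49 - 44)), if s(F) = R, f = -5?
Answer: 323/5 ≈ 64.600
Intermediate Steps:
R = -4 (R = 1*(-5 + 1) = 1*(-4) = -4)
s(F) = -4
-17*(s(-1) + 1/(49 - 44)) = -17*(-4 + 1/(49 - 44)) = -17*(-4 + 1/5) = -17*(-4 + ⅕) = -17*(-19/5) = 323/5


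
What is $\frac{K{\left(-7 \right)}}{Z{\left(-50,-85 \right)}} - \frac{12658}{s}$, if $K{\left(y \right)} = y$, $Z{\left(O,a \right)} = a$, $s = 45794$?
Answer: $- \frac{377686}{1946245} \approx -0.19406$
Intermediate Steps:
$\frac{K{\left(-7 \right)}}{Z{\left(-50,-85 \right)}} - \frac{12658}{s} = - \frac{7}{-85} - \frac{12658}{45794} = \left(-7\right) \left(- \frac{1}{85}\right) - \frac{6329}{22897} = \frac{7}{85} - \frac{6329}{22897} = - \frac{377686}{1946245}$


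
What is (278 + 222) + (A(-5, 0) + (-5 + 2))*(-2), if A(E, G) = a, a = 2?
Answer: 502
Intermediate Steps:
A(E, G) = 2
(278 + 222) + (A(-5, 0) + (-5 + 2))*(-2) = (278 + 222) + (2 + (-5 + 2))*(-2) = 500 + (2 - 3)*(-2) = 500 - 1*(-2) = 500 + 2 = 502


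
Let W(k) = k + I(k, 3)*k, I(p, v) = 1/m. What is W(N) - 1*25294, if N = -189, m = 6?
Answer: -51029/2 ≈ -25515.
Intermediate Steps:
I(p, v) = ⅙ (I(p, v) = 1/6 = ⅙)
W(k) = 7*k/6 (W(k) = k + k/6 = 7*k/6)
W(N) - 1*25294 = (7/6)*(-189) - 1*25294 = -441/2 - 25294 = -51029/2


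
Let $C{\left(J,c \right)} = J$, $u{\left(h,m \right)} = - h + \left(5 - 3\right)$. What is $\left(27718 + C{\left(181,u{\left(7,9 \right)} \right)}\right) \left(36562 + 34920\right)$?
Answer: $1994276318$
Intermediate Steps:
$u{\left(h,m \right)} = 2 - h$ ($u{\left(h,m \right)} = - h + 2 = 2 - h$)
$\left(27718 + C{\left(181,u{\left(7,9 \right)} \right)}\right) \left(36562 + 34920\right) = \left(27718 + 181\right) \left(36562 + 34920\right) = 27899 \cdot 71482 = 1994276318$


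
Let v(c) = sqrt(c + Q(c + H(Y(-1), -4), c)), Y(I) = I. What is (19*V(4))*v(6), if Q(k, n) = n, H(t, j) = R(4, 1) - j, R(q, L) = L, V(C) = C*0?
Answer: 0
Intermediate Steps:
V(C) = 0
H(t, j) = 1 - j
v(c) = sqrt(2)*sqrt(c) (v(c) = sqrt(c + c) = sqrt(2*c) = sqrt(2)*sqrt(c))
(19*V(4))*v(6) = (19*0)*(sqrt(2)*sqrt(6)) = 0*(2*sqrt(3)) = 0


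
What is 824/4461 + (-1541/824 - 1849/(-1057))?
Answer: 248108311/3885388248 ≈ 0.063857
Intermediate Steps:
824/4461 + (-1541/824 - 1849/(-1057)) = 824*(1/4461) + (-1541*1/824 - 1849*(-1/1057)) = 824/4461 + (-1541/824 + 1849/1057) = 824/4461 - 105261/870968 = 248108311/3885388248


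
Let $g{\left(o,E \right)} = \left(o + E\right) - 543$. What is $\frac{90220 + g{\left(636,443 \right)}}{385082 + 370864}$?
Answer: $\frac{5042}{41997} \approx 0.12006$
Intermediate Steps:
$g{\left(o,E \right)} = -543 + E + o$ ($g{\left(o,E \right)} = \left(E + o\right) - 543 = -543 + E + o$)
$\frac{90220 + g{\left(636,443 \right)}}{385082 + 370864} = \frac{90220 + \left(-543 + 443 + 636\right)}{385082 + 370864} = \frac{90220 + 536}{755946} = 90756 \cdot \frac{1}{755946} = \frac{5042}{41997}$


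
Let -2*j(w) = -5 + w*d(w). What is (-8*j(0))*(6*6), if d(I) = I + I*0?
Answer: -720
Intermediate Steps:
d(I) = I (d(I) = I + 0 = I)
j(w) = 5/2 - w**2/2 (j(w) = -(-5 + w*w)/2 = -(-5 + w**2)/2 = 5/2 - w**2/2)
(-8*j(0))*(6*6) = (-8*(5/2 - 1/2*0**2))*(6*6) = -8*(5/2 - 1/2*0)*36 = -8*(5/2 + 0)*36 = -8*5/2*36 = -20*36 = -720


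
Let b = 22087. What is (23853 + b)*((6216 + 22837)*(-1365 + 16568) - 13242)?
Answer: 20290757010980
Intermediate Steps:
(23853 + b)*((6216 + 22837)*(-1365 + 16568) - 13242) = (23853 + 22087)*((6216 + 22837)*(-1365 + 16568) - 13242) = 45940*(29053*15203 - 13242) = 45940*(441692759 - 13242) = 45940*441679517 = 20290757010980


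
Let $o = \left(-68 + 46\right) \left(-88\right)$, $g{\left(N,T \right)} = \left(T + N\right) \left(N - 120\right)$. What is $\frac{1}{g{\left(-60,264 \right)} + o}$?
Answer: $- \frac{1}{34784} \approx -2.8749 \cdot 10^{-5}$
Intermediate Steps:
$g{\left(N,T \right)} = \left(-120 + N\right) \left(N + T\right)$ ($g{\left(N,T \right)} = \left(N + T\right) \left(-120 + N\right) = \left(-120 + N\right) \left(N + T\right)$)
$o = 1936$ ($o = \left(-22\right) \left(-88\right) = 1936$)
$\frac{1}{g{\left(-60,264 \right)} + o} = \frac{1}{\left(\left(-60\right)^{2} - -7200 - 31680 - 15840\right) + 1936} = \frac{1}{\left(3600 + 7200 - 31680 - 15840\right) + 1936} = \frac{1}{-36720 + 1936} = \frac{1}{-34784} = - \frac{1}{34784}$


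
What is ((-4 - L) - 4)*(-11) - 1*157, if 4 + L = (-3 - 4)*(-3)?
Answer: 118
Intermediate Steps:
L = 17 (L = -4 + (-3 - 4)*(-3) = -4 - 7*(-3) = -4 + 21 = 17)
((-4 - L) - 4)*(-11) - 1*157 = ((-4 - 1*17) - 4)*(-11) - 1*157 = ((-4 - 17) - 4)*(-11) - 157 = (-21 - 4)*(-11) - 157 = -25*(-11) - 157 = 275 - 157 = 118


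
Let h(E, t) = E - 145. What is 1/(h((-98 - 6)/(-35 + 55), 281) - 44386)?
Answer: -5/222681 ≈ -2.2454e-5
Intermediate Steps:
h(E, t) = -145 + E
1/(h((-98 - 6)/(-35 + 55), 281) - 44386) = 1/((-145 + (-98 - 6)/(-35 + 55)) - 44386) = 1/((-145 - 104/20) - 44386) = 1/((-145 - 104*1/20) - 44386) = 1/((-145 - 26/5) - 44386) = 1/(-751/5 - 44386) = 1/(-222681/5) = -5/222681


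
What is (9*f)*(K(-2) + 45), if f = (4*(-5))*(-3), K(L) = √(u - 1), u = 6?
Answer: 24300 + 540*√5 ≈ 25507.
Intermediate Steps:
K(L) = √5 (K(L) = √(6 - 1) = √5)
f = 60 (f = -20*(-3) = 60)
(9*f)*(K(-2) + 45) = (9*60)*(√5 + 45) = 540*(45 + √5) = 24300 + 540*√5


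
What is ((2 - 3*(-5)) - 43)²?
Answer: 676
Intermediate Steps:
((2 - 3*(-5)) - 43)² = ((2 + 15) - 43)² = (17 - 43)² = (-26)² = 676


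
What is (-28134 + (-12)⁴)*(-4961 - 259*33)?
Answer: 99932184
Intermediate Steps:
(-28134 + (-12)⁴)*(-4961 - 259*33) = (-28134 + 20736)*(-4961 - 8547) = -7398*(-13508) = 99932184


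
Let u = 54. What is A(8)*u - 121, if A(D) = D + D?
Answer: 743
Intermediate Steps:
A(D) = 2*D
A(8)*u - 121 = (2*8)*54 - 121 = 16*54 - 121 = 864 - 121 = 743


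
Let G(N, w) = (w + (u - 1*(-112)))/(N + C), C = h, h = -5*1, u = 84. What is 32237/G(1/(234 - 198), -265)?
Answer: 5770423/2484 ≈ 2323.0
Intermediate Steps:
h = -5
C = -5
G(N, w) = (196 + w)/(-5 + N) (G(N, w) = (w + (84 - 1*(-112)))/(N - 5) = (w + (84 + 112))/(-5 + N) = (w + 196)/(-5 + N) = (196 + w)/(-5 + N))
32237/G(1/(234 - 198), -265) = 32237/(((196 - 265)/(-5 + 1/(234 - 198)))) = 32237/((-69/(-5 + 1/36))) = 32237/((-69/(-179/36))) = 32237/((-36/179*(-69))) = 32237/(2484/179) = 32237*(179/2484) = 5770423/2484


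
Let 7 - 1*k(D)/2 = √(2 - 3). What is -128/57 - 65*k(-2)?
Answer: -51998/57 + 130*I ≈ -912.25 + 130.0*I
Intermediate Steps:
k(D) = 14 - 2*I (k(D) = 14 - 2*√(2 - 3) = 14 - 2*I)
-128/57 - 65*k(-2) = -128/57 - 65*(14 - 2*I) = -128*1/57 + (-910 + 130*I) = -128/57 + (-910 + 130*I) = -51998/57 + 130*I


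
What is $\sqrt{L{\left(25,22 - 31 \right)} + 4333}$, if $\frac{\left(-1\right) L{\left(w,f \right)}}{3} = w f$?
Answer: $4 \sqrt{313} \approx 70.767$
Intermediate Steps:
$L{\left(w,f \right)} = - 3 f w$ ($L{\left(w,f \right)} = - 3 w f = - 3 f w$)
$\sqrt{L{\left(25,22 - 31 \right)} + 4333} = \sqrt{\left(-3\right) \left(22 - 31\right) 25 + 4333} = \sqrt{\left(-3\right) \left(-9\right) 25 + 4333} = \sqrt{675 + 4333} = \sqrt{5008} = 4 \sqrt{313}$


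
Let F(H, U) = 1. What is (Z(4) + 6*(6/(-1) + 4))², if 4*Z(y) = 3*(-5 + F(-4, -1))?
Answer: 225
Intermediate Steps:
Z(y) = -3 (Z(y) = (3*(-5 + 1))/4 = (3*(-4))/4 = (¼)*(-12) = -3)
(Z(4) + 6*(6/(-1) + 4))² = (-3 + 6*(6/(-1) + 4))² = (-3 + 6*(6*(-1) + 4))² = (-3 + 6*(-6 + 4))² = (-3 + 6*(-2))² = (-3 - 12)² = (-15)² = 225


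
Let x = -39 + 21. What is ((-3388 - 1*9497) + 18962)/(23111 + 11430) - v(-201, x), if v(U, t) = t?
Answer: 627815/34541 ≈ 18.176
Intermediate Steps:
x = -18
((-3388 - 1*9497) + 18962)/(23111 + 11430) - v(-201, x) = ((-3388 - 1*9497) + 18962)/(23111 + 11430) - 1*(-18) = ((-3388 - 9497) + 18962)/34541 + 18 = (-12885 + 18962)*(1/34541) + 18 = 6077*(1/34541) + 18 = 6077/34541 + 18 = 627815/34541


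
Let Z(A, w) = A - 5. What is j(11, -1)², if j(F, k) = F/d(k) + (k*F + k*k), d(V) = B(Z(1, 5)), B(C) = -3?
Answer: 1681/9 ≈ 186.78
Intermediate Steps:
Z(A, w) = -5 + A
d(V) = -3
j(F, k) = k² - F/3 + F*k (j(F, k) = F/(-3) + (k*F + k*k) = -F/3 + (F*k + k²) = -F/3 + (k² + F*k) = k² - F/3 + F*k)
j(11, -1)² = ((-1)² - ⅓*11 + 11*(-1))² = (1 - 11/3 - 11)² = (-41/3)² = 1681/9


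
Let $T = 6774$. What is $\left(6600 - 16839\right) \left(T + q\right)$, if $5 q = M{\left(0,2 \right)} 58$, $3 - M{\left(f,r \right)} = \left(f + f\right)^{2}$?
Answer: $- \frac{348576516}{5} \approx -6.9715 \cdot 10^{7}$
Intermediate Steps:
$M{\left(f,r \right)} = 3 - 4 f^{2}$ ($M{\left(f,r \right)} = 3 - \left(f + f\right)^{2} = 3 - \left(2 f\right)^{2} = 3 - 4 f^{2}$)
$q = \frac{174}{5}$ ($q = \frac{\left(3 - 4 \cdot 0^{2}\right) 58}{5} = \frac{\left(3 - 0\right) 58}{5} = \frac{\left(3 + 0\right) 58}{5} = \frac{3 \cdot 58}{5} = \frac{1}{5} \cdot 174 = \frac{174}{5} \approx 34.8$)
$\left(6600 - 16839\right) \left(T + q\right) = \left(6600 - 16839\right) \left(6774 + \frac{174}{5}\right) = \left(-10239\right) \frac{34044}{5} = - \frac{348576516}{5}$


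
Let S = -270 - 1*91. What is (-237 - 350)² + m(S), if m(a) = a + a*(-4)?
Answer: 345652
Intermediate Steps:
S = -361 (S = -270 - 91 = -361)
m(a) = -3*a (m(a) = a - 4*a = -3*a)
(-237 - 350)² + m(S) = (-237 - 350)² - 3*(-361) = (-587)² + 1083 = 344569 + 1083 = 345652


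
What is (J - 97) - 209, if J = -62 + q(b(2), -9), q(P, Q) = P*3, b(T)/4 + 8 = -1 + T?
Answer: -452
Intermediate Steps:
b(T) = -36 + 4*T (b(T) = -32 + 4*(-1 + T) = -32 + (-4 + 4*T) = -36 + 4*T)
q(P, Q) = 3*P
J = -146 (J = -62 + 3*(-36 + 4*2) = -62 + 3*(-36 + 8) = -62 + 3*(-28) = -62 - 84 = -146)
(J - 97) - 209 = (-146 - 97) - 209 = -243 - 209 = -452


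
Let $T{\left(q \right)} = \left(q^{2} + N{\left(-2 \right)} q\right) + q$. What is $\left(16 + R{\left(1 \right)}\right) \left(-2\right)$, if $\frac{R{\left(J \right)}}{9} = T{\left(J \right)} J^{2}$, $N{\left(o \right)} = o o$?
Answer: $-140$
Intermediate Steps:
$N{\left(o \right)} = o^{2}$
$T{\left(q \right)} = q^{2} + 5 q$ ($T{\left(q \right)} = \left(q^{2} + \left(-2\right)^{2} q\right) + q = \left(q^{2} + 4 q\right) + q = q^{2} + 5 q$)
$R{\left(J \right)} = 9 J^{3} \left(5 + J\right)$ ($R{\left(J \right)} = 9 J \left(5 + J\right) J^{2} = 9 J^{3} \left(5 + J\right)$)
$\left(16 + R{\left(1 \right)}\right) \left(-2\right) = \left(16 + 9 \cdot 1^{3} \left(5 + 1\right)\right) \left(-2\right) = \left(16 + 9 \cdot 1 \cdot 6\right) \left(-2\right) = \left(16 + 54\right) \left(-2\right) = 70 \left(-2\right) = -140$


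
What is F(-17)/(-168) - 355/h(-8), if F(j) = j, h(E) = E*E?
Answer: -7319/1344 ≈ -5.4457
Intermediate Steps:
h(E) = E²
F(-17)/(-168) - 355/h(-8) = -17/(-168) - 355/((-8)²) = -17*(-1/168) - 355/64 = 17/168 - 355*1/64 = 17/168 - 355/64 = -7319/1344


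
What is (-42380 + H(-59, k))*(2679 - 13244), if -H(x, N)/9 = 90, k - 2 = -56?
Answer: 456302350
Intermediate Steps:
k = -54 (k = 2 - 56 = -54)
H(x, N) = -810 (H(x, N) = -9*90 = -810)
(-42380 + H(-59, k))*(2679 - 13244) = (-42380 - 810)*(2679 - 13244) = -43190*(-10565) = 456302350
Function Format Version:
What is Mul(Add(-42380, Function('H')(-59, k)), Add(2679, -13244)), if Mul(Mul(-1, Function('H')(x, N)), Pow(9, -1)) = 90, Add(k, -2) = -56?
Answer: 456302350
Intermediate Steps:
k = -54 (k = Add(2, -56) = -54)
Function('H')(x, N) = -810 (Function('H')(x, N) = Mul(-9, 90) = -810)
Mul(Add(-42380, Function('H')(-59, k)), Add(2679, -13244)) = Mul(Add(-42380, -810), Add(2679, -13244)) = Mul(-43190, -10565) = 456302350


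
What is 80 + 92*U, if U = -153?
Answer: -13996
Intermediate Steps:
80 + 92*U = 80 + 92*(-153) = 80 - 14076 = -13996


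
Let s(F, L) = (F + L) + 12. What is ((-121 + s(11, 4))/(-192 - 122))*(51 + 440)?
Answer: 23077/157 ≈ 146.99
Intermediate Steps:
s(F, L) = 12 + F + L
((-121 + s(11, 4))/(-192 - 122))*(51 + 440) = ((-121 + (12 + 11 + 4))/(-192 - 122))*(51 + 440) = ((-121 + 27)/(-314))*491 = -94*(-1/314)*491 = (47/157)*491 = 23077/157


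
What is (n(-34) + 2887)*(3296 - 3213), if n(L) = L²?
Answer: 335569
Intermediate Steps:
(n(-34) + 2887)*(3296 - 3213) = ((-34)² + 2887)*(3296 - 3213) = (1156 + 2887)*83 = 4043*83 = 335569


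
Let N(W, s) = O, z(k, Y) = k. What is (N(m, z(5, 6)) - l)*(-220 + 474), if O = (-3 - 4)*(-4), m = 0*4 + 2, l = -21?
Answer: 12446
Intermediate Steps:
m = 2 (m = 0 + 2 = 2)
O = 28 (O = -7*(-4) = 28)
N(W, s) = 28
(N(m, z(5, 6)) - l)*(-220 + 474) = (28 - 1*(-21))*(-220 + 474) = (28 + 21)*254 = 49*254 = 12446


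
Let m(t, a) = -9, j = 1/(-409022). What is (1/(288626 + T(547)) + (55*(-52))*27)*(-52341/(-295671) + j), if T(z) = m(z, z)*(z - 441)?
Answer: -158521736471829431403/11596628271300688 ≈ -13670.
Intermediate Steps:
j = -1/409022 ≈ -2.4449e-6
T(z) = 3969 - 9*z (T(z) = -9*(z - 441) = -9*(-441 + z) = 3969 - 9*z)
(1/(288626 + T(547)) + (55*(-52))*27)*(-52341/(-295671) + j) = (1/(288626 + (3969 - 9*547)) + (55*(-52))*27)*(-52341/(-295671) - 1/409022) = (1/(288626 + (3969 - 4923)) - 2860*27)*(-52341*(-1/295671) - 1/409022) = (1/(288626 - 954) - 77220)*(17447/98557 - 1/409022) = (1/287672 - 77220)*(7136108277/40311981254) = -22214031839/287672*7136108277/40311981254 = -158521736471829431403/11596628271300688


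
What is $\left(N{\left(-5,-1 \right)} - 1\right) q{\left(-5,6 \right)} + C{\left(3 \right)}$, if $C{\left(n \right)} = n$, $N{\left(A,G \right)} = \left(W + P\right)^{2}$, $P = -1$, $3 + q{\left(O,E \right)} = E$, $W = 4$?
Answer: $27$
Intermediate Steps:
$q{\left(O,E \right)} = -3 + E$
$N{\left(A,G \right)} = 9$ ($N{\left(A,G \right)} = \left(4 - 1\right)^{2} = 3^{2} = 9$)
$\left(N{\left(-5,-1 \right)} - 1\right) q{\left(-5,6 \right)} + C{\left(3 \right)} = \left(9 - 1\right) \left(-3 + 6\right) + 3 = 8 \cdot 3 + 3 = 24 + 3 = 27$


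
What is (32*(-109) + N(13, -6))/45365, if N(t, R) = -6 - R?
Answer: -3488/45365 ≈ -0.076887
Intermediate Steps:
(32*(-109) + N(13, -6))/45365 = (32*(-109) + (-6 - 1*(-6)))/45365 = (-3488 + (-6 + 6))*(1/45365) = (-3488 + 0)*(1/45365) = -3488*1/45365 = -3488/45365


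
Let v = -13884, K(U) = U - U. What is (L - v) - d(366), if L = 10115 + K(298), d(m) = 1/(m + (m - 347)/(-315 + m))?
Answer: 448421264/18685 ≈ 23999.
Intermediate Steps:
K(U) = 0
d(m) = 1/(m + (-347 + m)/(-315 + m))
L = 10115 (L = 10115 + 0 = 10115)
(L - v) - d(366) = (10115 - 1*(-13884)) - (315 - 1*366)/(347 - 1*366² + 314*366) = (10115 + 13884) - (315 - 366)/(347 - 1*133956 + 114924) = 23999 - (-51)/(347 - 133956 + 114924) = 23999 - (-51)/(-18685) = 23999 - (-1)*(-51)/18685 = 23999 - 1*51/18685 = 23999 - 51/18685 = 448421264/18685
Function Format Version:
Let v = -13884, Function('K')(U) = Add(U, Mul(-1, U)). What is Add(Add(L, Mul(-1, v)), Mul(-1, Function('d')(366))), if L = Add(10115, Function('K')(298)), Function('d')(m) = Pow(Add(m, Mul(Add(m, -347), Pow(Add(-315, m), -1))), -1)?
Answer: Rational(448421264, 18685) ≈ 23999.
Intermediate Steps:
Function('K')(U) = 0
Function('d')(m) = Pow(Add(m, Mul(Pow(Add(-315, m), -1), Add(-347, m))), -1) (Function('d')(m) = Pow(Add(m, Mul(Add(-347, m), Pow(Add(-315, m), -1))), -1) = Pow(Add(m, Mul(Pow(Add(-315, m), -1), Add(-347, m))), -1))
L = 10115 (L = Add(10115, 0) = 10115)
Add(Add(L, Mul(-1, v)), Mul(-1, Function('d')(366))) = Add(Add(10115, Mul(-1, -13884)), Mul(-1, Mul(Pow(Add(347, Mul(-1, Pow(366, 2)), Mul(314, 366)), -1), Add(315, Mul(-1, 366))))) = Add(Add(10115, 13884), Mul(-1, Mul(Pow(Add(347, Mul(-1, 133956), 114924), -1), Add(315, -366)))) = Add(23999, Mul(-1, Mul(Pow(Add(347, -133956, 114924), -1), -51))) = Add(23999, Mul(-1, Mul(Pow(-18685, -1), -51))) = Add(23999, Mul(-1, Mul(Rational(-1, 18685), -51))) = Add(23999, Mul(-1, Rational(51, 18685))) = Add(23999, Rational(-51, 18685)) = Rational(448421264, 18685)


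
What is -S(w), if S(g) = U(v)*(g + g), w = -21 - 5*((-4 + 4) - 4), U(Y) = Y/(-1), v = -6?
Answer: 12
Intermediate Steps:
U(Y) = -Y (U(Y) = Y*(-1) = -Y)
w = -1 (w = -21 - 5*(0 - 4) = -21 - 5*(-4) = -21 - 1*(-20) = -21 + 20 = -1)
S(g) = 12*g (S(g) = (-1*(-6))*(g + g) = 6*(2*g) = 12*g)
-S(w) = -12*(-1) = -1*(-12) = 12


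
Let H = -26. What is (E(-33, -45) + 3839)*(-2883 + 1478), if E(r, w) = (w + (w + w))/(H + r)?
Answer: -318423580/59 ≈ -5.3970e+6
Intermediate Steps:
E(r, w) = 3*w/(-26 + r) (E(r, w) = (w + (w + w))/(-26 + r) = (w + 2*w)/(-26 + r) = (3*w)/(-26 + r) = 3*w/(-26 + r))
(E(-33, -45) + 3839)*(-2883 + 1478) = (3*(-45)/(-26 - 33) + 3839)*(-2883 + 1478) = (3*(-45)/(-59) + 3839)*(-1405) = (3*(-45)*(-1/59) + 3839)*(-1405) = (135/59 + 3839)*(-1405) = (226636/59)*(-1405) = -318423580/59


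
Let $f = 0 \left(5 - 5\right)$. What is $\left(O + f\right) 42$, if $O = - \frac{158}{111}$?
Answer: $- \frac{2212}{37} \approx -59.784$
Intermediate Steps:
$O = - \frac{158}{111}$ ($O = \left(-158\right) \frac{1}{111} = - \frac{158}{111} \approx -1.4234$)
$f = 0$ ($f = 0 \cdot 0 = 0$)
$\left(O + f\right) 42 = \left(- \frac{158}{111} + 0\right) 42 = \left(- \frac{158}{111}\right) 42 = - \frac{2212}{37}$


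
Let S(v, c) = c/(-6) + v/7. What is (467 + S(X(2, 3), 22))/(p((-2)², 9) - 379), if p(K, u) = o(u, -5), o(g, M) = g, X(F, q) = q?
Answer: -9739/7770 ≈ -1.2534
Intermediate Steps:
p(K, u) = u
S(v, c) = -c/6 + v/7 (S(v, c) = c*(-⅙) + v*(⅐) = -c/6 + v/7)
(467 + S(X(2, 3), 22))/(p((-2)², 9) - 379) = (467 + (-⅙*22 + (⅐)*3))/(9 - 379) = (467 + (-11/3 + 3/7))/(-370) = (467 - 68/21)*(-1/370) = (9739/21)*(-1/370) = -9739/7770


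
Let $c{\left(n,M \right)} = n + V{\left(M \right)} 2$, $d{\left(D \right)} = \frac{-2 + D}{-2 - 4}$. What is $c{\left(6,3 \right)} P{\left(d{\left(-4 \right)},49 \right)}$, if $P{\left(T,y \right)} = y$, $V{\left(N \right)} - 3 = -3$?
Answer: $294$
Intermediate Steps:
$V{\left(N \right)} = 0$ ($V{\left(N \right)} = 3 - 3 = 0$)
$d{\left(D \right)} = \frac{1}{3} - \frac{D}{6}$ ($d{\left(D \right)} = \frac{-2 + D}{-6} = \left(-2 + D\right) \left(- \frac{1}{6}\right) = \frac{1}{3} - \frac{D}{6}$)
$c{\left(n,M \right)} = n$ ($c{\left(n,M \right)} = n + 0 \cdot 2 = n + 0 = n$)
$c{\left(6,3 \right)} P{\left(d{\left(-4 \right)},49 \right)} = 6 \cdot 49 = 294$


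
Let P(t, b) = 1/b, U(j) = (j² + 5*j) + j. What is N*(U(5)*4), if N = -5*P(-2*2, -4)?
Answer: 275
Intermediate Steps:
U(j) = j² + 6*j
N = 5/4 (N = -5/(-4) = -5*(-¼) = 5/4 ≈ 1.2500)
N*(U(5)*4) = 5*((5*(6 + 5))*4)/4 = 5*((5*11)*4)/4 = 5*(55*4)/4 = (5/4)*220 = 275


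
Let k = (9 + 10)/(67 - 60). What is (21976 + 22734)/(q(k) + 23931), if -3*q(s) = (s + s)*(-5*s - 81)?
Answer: 6572370/3543013 ≈ 1.8550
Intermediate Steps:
k = 19/7 ≈ 2.7143
q(s) = -2*s*(-81 - 5*s)/3 (q(s) = -(s + s)*(-5*s - 81)/3 = -2*s*(-81 - 5*s)/3)
(21976 + 22734)/(q(k) + 23931) = (21976 + 22734)/((2/3)*(19/7)*(81 + 5*(19/7)) + 23931) = 44710/((2/3)*(19/7)*(81 + 95/7) + 23931) = 44710/((2/3)*(19/7)*(662/7) + 23931) = 44710/(25156/147 + 23931) = 44710/(3543013/147) = 44710*(147/3543013) = 6572370/3543013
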